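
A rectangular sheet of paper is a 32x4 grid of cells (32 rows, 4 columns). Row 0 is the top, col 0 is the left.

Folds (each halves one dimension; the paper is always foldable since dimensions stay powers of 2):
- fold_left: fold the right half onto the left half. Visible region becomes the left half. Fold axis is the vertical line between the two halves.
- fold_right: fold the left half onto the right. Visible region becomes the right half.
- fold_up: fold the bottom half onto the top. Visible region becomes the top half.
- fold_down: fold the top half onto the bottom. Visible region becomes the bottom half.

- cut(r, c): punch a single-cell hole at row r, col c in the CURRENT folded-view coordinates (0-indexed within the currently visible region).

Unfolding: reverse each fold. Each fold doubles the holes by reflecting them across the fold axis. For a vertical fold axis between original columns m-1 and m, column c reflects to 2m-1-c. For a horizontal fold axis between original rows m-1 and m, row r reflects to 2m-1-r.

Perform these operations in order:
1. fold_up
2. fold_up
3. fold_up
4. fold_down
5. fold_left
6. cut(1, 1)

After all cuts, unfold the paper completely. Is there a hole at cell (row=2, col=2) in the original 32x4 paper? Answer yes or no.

Answer: no

Derivation:
Op 1 fold_up: fold axis h@16; visible region now rows[0,16) x cols[0,4) = 16x4
Op 2 fold_up: fold axis h@8; visible region now rows[0,8) x cols[0,4) = 8x4
Op 3 fold_up: fold axis h@4; visible region now rows[0,4) x cols[0,4) = 4x4
Op 4 fold_down: fold axis h@2; visible region now rows[2,4) x cols[0,4) = 2x4
Op 5 fold_left: fold axis v@2; visible region now rows[2,4) x cols[0,2) = 2x2
Op 6 cut(1, 1): punch at orig (3,1); cuts so far [(3, 1)]; region rows[2,4) x cols[0,2) = 2x2
Unfold 1 (reflect across v@2): 2 holes -> [(3, 1), (3, 2)]
Unfold 2 (reflect across h@2): 4 holes -> [(0, 1), (0, 2), (3, 1), (3, 2)]
Unfold 3 (reflect across h@4): 8 holes -> [(0, 1), (0, 2), (3, 1), (3, 2), (4, 1), (4, 2), (7, 1), (7, 2)]
Unfold 4 (reflect across h@8): 16 holes -> [(0, 1), (0, 2), (3, 1), (3, 2), (4, 1), (4, 2), (7, 1), (7, 2), (8, 1), (8, 2), (11, 1), (11, 2), (12, 1), (12, 2), (15, 1), (15, 2)]
Unfold 5 (reflect across h@16): 32 holes -> [(0, 1), (0, 2), (3, 1), (3, 2), (4, 1), (4, 2), (7, 1), (7, 2), (8, 1), (8, 2), (11, 1), (11, 2), (12, 1), (12, 2), (15, 1), (15, 2), (16, 1), (16, 2), (19, 1), (19, 2), (20, 1), (20, 2), (23, 1), (23, 2), (24, 1), (24, 2), (27, 1), (27, 2), (28, 1), (28, 2), (31, 1), (31, 2)]
Holes: [(0, 1), (0, 2), (3, 1), (3, 2), (4, 1), (4, 2), (7, 1), (7, 2), (8, 1), (8, 2), (11, 1), (11, 2), (12, 1), (12, 2), (15, 1), (15, 2), (16, 1), (16, 2), (19, 1), (19, 2), (20, 1), (20, 2), (23, 1), (23, 2), (24, 1), (24, 2), (27, 1), (27, 2), (28, 1), (28, 2), (31, 1), (31, 2)]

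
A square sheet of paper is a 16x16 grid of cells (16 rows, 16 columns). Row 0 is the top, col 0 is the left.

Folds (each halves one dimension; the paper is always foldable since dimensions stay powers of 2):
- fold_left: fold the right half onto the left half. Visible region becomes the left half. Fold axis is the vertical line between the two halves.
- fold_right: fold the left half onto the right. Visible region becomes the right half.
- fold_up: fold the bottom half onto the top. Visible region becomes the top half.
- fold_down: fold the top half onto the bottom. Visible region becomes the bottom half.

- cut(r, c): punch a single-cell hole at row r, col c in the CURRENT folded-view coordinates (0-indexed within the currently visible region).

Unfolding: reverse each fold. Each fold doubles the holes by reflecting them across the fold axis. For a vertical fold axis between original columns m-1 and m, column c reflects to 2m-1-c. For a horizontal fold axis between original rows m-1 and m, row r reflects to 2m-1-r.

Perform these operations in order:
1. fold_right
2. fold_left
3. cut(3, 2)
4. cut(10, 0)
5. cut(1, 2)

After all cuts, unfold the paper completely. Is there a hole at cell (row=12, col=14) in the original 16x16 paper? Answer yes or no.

Answer: no

Derivation:
Op 1 fold_right: fold axis v@8; visible region now rows[0,16) x cols[8,16) = 16x8
Op 2 fold_left: fold axis v@12; visible region now rows[0,16) x cols[8,12) = 16x4
Op 3 cut(3, 2): punch at orig (3,10); cuts so far [(3, 10)]; region rows[0,16) x cols[8,12) = 16x4
Op 4 cut(10, 0): punch at orig (10,8); cuts so far [(3, 10), (10, 8)]; region rows[0,16) x cols[8,12) = 16x4
Op 5 cut(1, 2): punch at orig (1,10); cuts so far [(1, 10), (3, 10), (10, 8)]; region rows[0,16) x cols[8,12) = 16x4
Unfold 1 (reflect across v@12): 6 holes -> [(1, 10), (1, 13), (3, 10), (3, 13), (10, 8), (10, 15)]
Unfold 2 (reflect across v@8): 12 holes -> [(1, 2), (1, 5), (1, 10), (1, 13), (3, 2), (3, 5), (3, 10), (3, 13), (10, 0), (10, 7), (10, 8), (10, 15)]
Holes: [(1, 2), (1, 5), (1, 10), (1, 13), (3, 2), (3, 5), (3, 10), (3, 13), (10, 0), (10, 7), (10, 8), (10, 15)]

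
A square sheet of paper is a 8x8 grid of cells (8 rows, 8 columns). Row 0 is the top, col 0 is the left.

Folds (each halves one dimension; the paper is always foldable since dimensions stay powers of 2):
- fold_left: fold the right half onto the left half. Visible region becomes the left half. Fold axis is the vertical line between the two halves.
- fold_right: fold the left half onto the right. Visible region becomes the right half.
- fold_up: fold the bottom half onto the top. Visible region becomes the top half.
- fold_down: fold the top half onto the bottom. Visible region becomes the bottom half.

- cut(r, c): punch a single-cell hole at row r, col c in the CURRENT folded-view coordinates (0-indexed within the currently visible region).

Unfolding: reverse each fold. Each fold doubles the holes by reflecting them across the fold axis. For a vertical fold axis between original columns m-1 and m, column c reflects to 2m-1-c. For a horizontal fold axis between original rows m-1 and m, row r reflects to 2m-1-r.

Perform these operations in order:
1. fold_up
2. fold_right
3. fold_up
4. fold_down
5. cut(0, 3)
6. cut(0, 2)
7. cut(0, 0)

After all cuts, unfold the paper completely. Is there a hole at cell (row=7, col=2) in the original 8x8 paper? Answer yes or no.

Op 1 fold_up: fold axis h@4; visible region now rows[0,4) x cols[0,8) = 4x8
Op 2 fold_right: fold axis v@4; visible region now rows[0,4) x cols[4,8) = 4x4
Op 3 fold_up: fold axis h@2; visible region now rows[0,2) x cols[4,8) = 2x4
Op 4 fold_down: fold axis h@1; visible region now rows[1,2) x cols[4,8) = 1x4
Op 5 cut(0, 3): punch at orig (1,7); cuts so far [(1, 7)]; region rows[1,2) x cols[4,8) = 1x4
Op 6 cut(0, 2): punch at orig (1,6); cuts so far [(1, 6), (1, 7)]; region rows[1,2) x cols[4,8) = 1x4
Op 7 cut(0, 0): punch at orig (1,4); cuts so far [(1, 4), (1, 6), (1, 7)]; region rows[1,2) x cols[4,8) = 1x4
Unfold 1 (reflect across h@1): 6 holes -> [(0, 4), (0, 6), (0, 7), (1, 4), (1, 6), (1, 7)]
Unfold 2 (reflect across h@2): 12 holes -> [(0, 4), (0, 6), (0, 7), (1, 4), (1, 6), (1, 7), (2, 4), (2, 6), (2, 7), (3, 4), (3, 6), (3, 7)]
Unfold 3 (reflect across v@4): 24 holes -> [(0, 0), (0, 1), (0, 3), (0, 4), (0, 6), (0, 7), (1, 0), (1, 1), (1, 3), (1, 4), (1, 6), (1, 7), (2, 0), (2, 1), (2, 3), (2, 4), (2, 6), (2, 7), (3, 0), (3, 1), (3, 3), (3, 4), (3, 6), (3, 7)]
Unfold 4 (reflect across h@4): 48 holes -> [(0, 0), (0, 1), (0, 3), (0, 4), (0, 6), (0, 7), (1, 0), (1, 1), (1, 3), (1, 4), (1, 6), (1, 7), (2, 0), (2, 1), (2, 3), (2, 4), (2, 6), (2, 7), (3, 0), (3, 1), (3, 3), (3, 4), (3, 6), (3, 7), (4, 0), (4, 1), (4, 3), (4, 4), (4, 6), (4, 7), (5, 0), (5, 1), (5, 3), (5, 4), (5, 6), (5, 7), (6, 0), (6, 1), (6, 3), (6, 4), (6, 6), (6, 7), (7, 0), (7, 1), (7, 3), (7, 4), (7, 6), (7, 7)]
Holes: [(0, 0), (0, 1), (0, 3), (0, 4), (0, 6), (0, 7), (1, 0), (1, 1), (1, 3), (1, 4), (1, 6), (1, 7), (2, 0), (2, 1), (2, 3), (2, 4), (2, 6), (2, 7), (3, 0), (3, 1), (3, 3), (3, 4), (3, 6), (3, 7), (4, 0), (4, 1), (4, 3), (4, 4), (4, 6), (4, 7), (5, 0), (5, 1), (5, 3), (5, 4), (5, 6), (5, 7), (6, 0), (6, 1), (6, 3), (6, 4), (6, 6), (6, 7), (7, 0), (7, 1), (7, 3), (7, 4), (7, 6), (7, 7)]

Answer: no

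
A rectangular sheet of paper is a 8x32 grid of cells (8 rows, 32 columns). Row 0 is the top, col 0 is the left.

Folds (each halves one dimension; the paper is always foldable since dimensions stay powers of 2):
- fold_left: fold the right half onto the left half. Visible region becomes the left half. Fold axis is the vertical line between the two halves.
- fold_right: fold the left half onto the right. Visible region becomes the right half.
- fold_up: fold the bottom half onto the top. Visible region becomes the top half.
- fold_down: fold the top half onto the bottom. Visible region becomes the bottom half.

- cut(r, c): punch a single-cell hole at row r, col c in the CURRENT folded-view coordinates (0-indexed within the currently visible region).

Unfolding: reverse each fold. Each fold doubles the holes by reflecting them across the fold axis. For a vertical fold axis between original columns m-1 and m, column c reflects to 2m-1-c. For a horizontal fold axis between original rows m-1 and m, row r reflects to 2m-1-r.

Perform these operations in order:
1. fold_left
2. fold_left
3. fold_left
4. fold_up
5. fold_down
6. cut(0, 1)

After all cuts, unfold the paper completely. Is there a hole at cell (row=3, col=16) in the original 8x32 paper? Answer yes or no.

Op 1 fold_left: fold axis v@16; visible region now rows[0,8) x cols[0,16) = 8x16
Op 2 fold_left: fold axis v@8; visible region now rows[0,8) x cols[0,8) = 8x8
Op 3 fold_left: fold axis v@4; visible region now rows[0,8) x cols[0,4) = 8x4
Op 4 fold_up: fold axis h@4; visible region now rows[0,4) x cols[0,4) = 4x4
Op 5 fold_down: fold axis h@2; visible region now rows[2,4) x cols[0,4) = 2x4
Op 6 cut(0, 1): punch at orig (2,1); cuts so far [(2, 1)]; region rows[2,4) x cols[0,4) = 2x4
Unfold 1 (reflect across h@2): 2 holes -> [(1, 1), (2, 1)]
Unfold 2 (reflect across h@4): 4 holes -> [(1, 1), (2, 1), (5, 1), (6, 1)]
Unfold 3 (reflect across v@4): 8 holes -> [(1, 1), (1, 6), (2, 1), (2, 6), (5, 1), (5, 6), (6, 1), (6, 6)]
Unfold 4 (reflect across v@8): 16 holes -> [(1, 1), (1, 6), (1, 9), (1, 14), (2, 1), (2, 6), (2, 9), (2, 14), (5, 1), (5, 6), (5, 9), (5, 14), (6, 1), (6, 6), (6, 9), (6, 14)]
Unfold 5 (reflect across v@16): 32 holes -> [(1, 1), (1, 6), (1, 9), (1, 14), (1, 17), (1, 22), (1, 25), (1, 30), (2, 1), (2, 6), (2, 9), (2, 14), (2, 17), (2, 22), (2, 25), (2, 30), (5, 1), (5, 6), (5, 9), (5, 14), (5, 17), (5, 22), (5, 25), (5, 30), (6, 1), (6, 6), (6, 9), (6, 14), (6, 17), (6, 22), (6, 25), (6, 30)]
Holes: [(1, 1), (1, 6), (1, 9), (1, 14), (1, 17), (1, 22), (1, 25), (1, 30), (2, 1), (2, 6), (2, 9), (2, 14), (2, 17), (2, 22), (2, 25), (2, 30), (5, 1), (5, 6), (5, 9), (5, 14), (5, 17), (5, 22), (5, 25), (5, 30), (6, 1), (6, 6), (6, 9), (6, 14), (6, 17), (6, 22), (6, 25), (6, 30)]

Answer: no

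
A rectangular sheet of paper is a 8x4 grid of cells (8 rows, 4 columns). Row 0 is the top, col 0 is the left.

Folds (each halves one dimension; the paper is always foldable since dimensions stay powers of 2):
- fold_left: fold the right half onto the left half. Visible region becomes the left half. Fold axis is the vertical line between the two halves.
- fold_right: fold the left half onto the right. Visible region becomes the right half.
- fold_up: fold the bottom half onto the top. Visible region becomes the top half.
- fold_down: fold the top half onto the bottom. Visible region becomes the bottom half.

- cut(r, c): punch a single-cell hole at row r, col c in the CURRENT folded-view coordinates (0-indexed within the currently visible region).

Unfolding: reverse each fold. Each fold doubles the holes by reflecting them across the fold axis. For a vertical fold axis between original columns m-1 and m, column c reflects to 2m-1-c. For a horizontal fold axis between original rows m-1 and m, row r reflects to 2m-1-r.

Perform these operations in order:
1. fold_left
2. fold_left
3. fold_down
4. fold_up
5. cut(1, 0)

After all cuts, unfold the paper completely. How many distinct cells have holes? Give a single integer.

Answer: 16

Derivation:
Op 1 fold_left: fold axis v@2; visible region now rows[0,8) x cols[0,2) = 8x2
Op 2 fold_left: fold axis v@1; visible region now rows[0,8) x cols[0,1) = 8x1
Op 3 fold_down: fold axis h@4; visible region now rows[4,8) x cols[0,1) = 4x1
Op 4 fold_up: fold axis h@6; visible region now rows[4,6) x cols[0,1) = 2x1
Op 5 cut(1, 0): punch at orig (5,0); cuts so far [(5, 0)]; region rows[4,6) x cols[0,1) = 2x1
Unfold 1 (reflect across h@6): 2 holes -> [(5, 0), (6, 0)]
Unfold 2 (reflect across h@4): 4 holes -> [(1, 0), (2, 0), (5, 0), (6, 0)]
Unfold 3 (reflect across v@1): 8 holes -> [(1, 0), (1, 1), (2, 0), (2, 1), (5, 0), (5, 1), (6, 0), (6, 1)]
Unfold 4 (reflect across v@2): 16 holes -> [(1, 0), (1, 1), (1, 2), (1, 3), (2, 0), (2, 1), (2, 2), (2, 3), (5, 0), (5, 1), (5, 2), (5, 3), (6, 0), (6, 1), (6, 2), (6, 3)]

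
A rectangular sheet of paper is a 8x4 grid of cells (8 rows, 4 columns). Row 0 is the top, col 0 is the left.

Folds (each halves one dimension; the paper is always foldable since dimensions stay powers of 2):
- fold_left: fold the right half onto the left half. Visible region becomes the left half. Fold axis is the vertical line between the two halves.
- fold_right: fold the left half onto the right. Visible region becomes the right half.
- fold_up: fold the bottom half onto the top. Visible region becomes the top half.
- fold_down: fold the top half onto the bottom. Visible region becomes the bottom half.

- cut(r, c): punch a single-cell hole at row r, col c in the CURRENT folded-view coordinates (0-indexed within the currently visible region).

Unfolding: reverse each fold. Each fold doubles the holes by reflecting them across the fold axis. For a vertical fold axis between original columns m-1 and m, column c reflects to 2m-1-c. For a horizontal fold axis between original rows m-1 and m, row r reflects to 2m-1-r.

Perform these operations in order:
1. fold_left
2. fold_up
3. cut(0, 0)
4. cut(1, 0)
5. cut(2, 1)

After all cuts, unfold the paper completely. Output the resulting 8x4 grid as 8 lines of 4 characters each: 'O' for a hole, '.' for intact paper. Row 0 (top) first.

Op 1 fold_left: fold axis v@2; visible region now rows[0,8) x cols[0,2) = 8x2
Op 2 fold_up: fold axis h@4; visible region now rows[0,4) x cols[0,2) = 4x2
Op 3 cut(0, 0): punch at orig (0,0); cuts so far [(0, 0)]; region rows[0,4) x cols[0,2) = 4x2
Op 4 cut(1, 0): punch at orig (1,0); cuts so far [(0, 0), (1, 0)]; region rows[0,4) x cols[0,2) = 4x2
Op 5 cut(2, 1): punch at orig (2,1); cuts so far [(0, 0), (1, 0), (2, 1)]; region rows[0,4) x cols[0,2) = 4x2
Unfold 1 (reflect across h@4): 6 holes -> [(0, 0), (1, 0), (2, 1), (5, 1), (6, 0), (7, 0)]
Unfold 2 (reflect across v@2): 12 holes -> [(0, 0), (0, 3), (1, 0), (1, 3), (2, 1), (2, 2), (5, 1), (5, 2), (6, 0), (6, 3), (7, 0), (7, 3)]

Answer: O..O
O..O
.OO.
....
....
.OO.
O..O
O..O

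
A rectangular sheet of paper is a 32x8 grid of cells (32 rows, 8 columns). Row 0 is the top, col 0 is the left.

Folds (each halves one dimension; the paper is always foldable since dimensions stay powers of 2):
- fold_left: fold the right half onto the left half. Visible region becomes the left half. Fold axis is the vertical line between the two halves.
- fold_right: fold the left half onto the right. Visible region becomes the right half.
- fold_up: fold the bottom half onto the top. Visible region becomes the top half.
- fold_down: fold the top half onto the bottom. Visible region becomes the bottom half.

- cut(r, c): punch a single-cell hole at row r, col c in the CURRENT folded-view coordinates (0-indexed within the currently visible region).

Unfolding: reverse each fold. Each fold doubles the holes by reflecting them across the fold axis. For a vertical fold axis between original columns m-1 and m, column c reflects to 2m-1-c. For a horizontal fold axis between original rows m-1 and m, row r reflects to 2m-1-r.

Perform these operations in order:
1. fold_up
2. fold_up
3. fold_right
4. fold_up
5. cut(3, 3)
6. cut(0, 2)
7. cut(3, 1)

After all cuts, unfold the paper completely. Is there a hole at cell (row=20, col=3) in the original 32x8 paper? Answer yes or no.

Op 1 fold_up: fold axis h@16; visible region now rows[0,16) x cols[0,8) = 16x8
Op 2 fold_up: fold axis h@8; visible region now rows[0,8) x cols[0,8) = 8x8
Op 3 fold_right: fold axis v@4; visible region now rows[0,8) x cols[4,8) = 8x4
Op 4 fold_up: fold axis h@4; visible region now rows[0,4) x cols[4,8) = 4x4
Op 5 cut(3, 3): punch at orig (3,7); cuts so far [(3, 7)]; region rows[0,4) x cols[4,8) = 4x4
Op 6 cut(0, 2): punch at orig (0,6); cuts so far [(0, 6), (3, 7)]; region rows[0,4) x cols[4,8) = 4x4
Op 7 cut(3, 1): punch at orig (3,5); cuts so far [(0, 6), (3, 5), (3, 7)]; region rows[0,4) x cols[4,8) = 4x4
Unfold 1 (reflect across h@4): 6 holes -> [(0, 6), (3, 5), (3, 7), (4, 5), (4, 7), (7, 6)]
Unfold 2 (reflect across v@4): 12 holes -> [(0, 1), (0, 6), (3, 0), (3, 2), (3, 5), (3, 7), (4, 0), (4, 2), (4, 5), (4, 7), (7, 1), (7, 6)]
Unfold 3 (reflect across h@8): 24 holes -> [(0, 1), (0, 6), (3, 0), (3, 2), (3, 5), (3, 7), (4, 0), (4, 2), (4, 5), (4, 7), (7, 1), (7, 6), (8, 1), (8, 6), (11, 0), (11, 2), (11, 5), (11, 7), (12, 0), (12, 2), (12, 5), (12, 7), (15, 1), (15, 6)]
Unfold 4 (reflect across h@16): 48 holes -> [(0, 1), (0, 6), (3, 0), (3, 2), (3, 5), (3, 7), (4, 0), (4, 2), (4, 5), (4, 7), (7, 1), (7, 6), (8, 1), (8, 6), (11, 0), (11, 2), (11, 5), (11, 7), (12, 0), (12, 2), (12, 5), (12, 7), (15, 1), (15, 6), (16, 1), (16, 6), (19, 0), (19, 2), (19, 5), (19, 7), (20, 0), (20, 2), (20, 5), (20, 7), (23, 1), (23, 6), (24, 1), (24, 6), (27, 0), (27, 2), (27, 5), (27, 7), (28, 0), (28, 2), (28, 5), (28, 7), (31, 1), (31, 6)]
Holes: [(0, 1), (0, 6), (3, 0), (3, 2), (3, 5), (3, 7), (4, 0), (4, 2), (4, 5), (4, 7), (7, 1), (7, 6), (8, 1), (8, 6), (11, 0), (11, 2), (11, 5), (11, 7), (12, 0), (12, 2), (12, 5), (12, 7), (15, 1), (15, 6), (16, 1), (16, 6), (19, 0), (19, 2), (19, 5), (19, 7), (20, 0), (20, 2), (20, 5), (20, 7), (23, 1), (23, 6), (24, 1), (24, 6), (27, 0), (27, 2), (27, 5), (27, 7), (28, 0), (28, 2), (28, 5), (28, 7), (31, 1), (31, 6)]

Answer: no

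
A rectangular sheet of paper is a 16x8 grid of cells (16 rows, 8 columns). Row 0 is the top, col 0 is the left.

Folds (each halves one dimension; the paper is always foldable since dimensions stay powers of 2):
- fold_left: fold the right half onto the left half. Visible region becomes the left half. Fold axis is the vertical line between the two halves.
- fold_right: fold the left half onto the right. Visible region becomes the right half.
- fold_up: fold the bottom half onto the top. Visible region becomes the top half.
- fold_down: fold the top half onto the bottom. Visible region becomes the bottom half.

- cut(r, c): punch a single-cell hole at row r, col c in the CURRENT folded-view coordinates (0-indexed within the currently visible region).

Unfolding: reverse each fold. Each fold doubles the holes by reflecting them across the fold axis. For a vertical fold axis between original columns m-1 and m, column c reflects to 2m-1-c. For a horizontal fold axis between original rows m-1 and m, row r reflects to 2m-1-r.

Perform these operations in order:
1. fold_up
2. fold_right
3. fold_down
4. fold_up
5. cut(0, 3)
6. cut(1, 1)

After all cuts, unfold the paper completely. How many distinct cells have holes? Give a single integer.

Answer: 32

Derivation:
Op 1 fold_up: fold axis h@8; visible region now rows[0,8) x cols[0,8) = 8x8
Op 2 fold_right: fold axis v@4; visible region now rows[0,8) x cols[4,8) = 8x4
Op 3 fold_down: fold axis h@4; visible region now rows[4,8) x cols[4,8) = 4x4
Op 4 fold_up: fold axis h@6; visible region now rows[4,6) x cols[4,8) = 2x4
Op 5 cut(0, 3): punch at orig (4,7); cuts so far [(4, 7)]; region rows[4,6) x cols[4,8) = 2x4
Op 6 cut(1, 1): punch at orig (5,5); cuts so far [(4, 7), (5, 5)]; region rows[4,6) x cols[4,8) = 2x4
Unfold 1 (reflect across h@6): 4 holes -> [(4, 7), (5, 5), (6, 5), (7, 7)]
Unfold 2 (reflect across h@4): 8 holes -> [(0, 7), (1, 5), (2, 5), (3, 7), (4, 7), (5, 5), (6, 5), (7, 7)]
Unfold 3 (reflect across v@4): 16 holes -> [(0, 0), (0, 7), (1, 2), (1, 5), (2, 2), (2, 5), (3, 0), (3, 7), (4, 0), (4, 7), (5, 2), (5, 5), (6, 2), (6, 5), (7, 0), (7, 7)]
Unfold 4 (reflect across h@8): 32 holes -> [(0, 0), (0, 7), (1, 2), (1, 5), (2, 2), (2, 5), (3, 0), (3, 7), (4, 0), (4, 7), (5, 2), (5, 5), (6, 2), (6, 5), (7, 0), (7, 7), (8, 0), (8, 7), (9, 2), (9, 5), (10, 2), (10, 5), (11, 0), (11, 7), (12, 0), (12, 7), (13, 2), (13, 5), (14, 2), (14, 5), (15, 0), (15, 7)]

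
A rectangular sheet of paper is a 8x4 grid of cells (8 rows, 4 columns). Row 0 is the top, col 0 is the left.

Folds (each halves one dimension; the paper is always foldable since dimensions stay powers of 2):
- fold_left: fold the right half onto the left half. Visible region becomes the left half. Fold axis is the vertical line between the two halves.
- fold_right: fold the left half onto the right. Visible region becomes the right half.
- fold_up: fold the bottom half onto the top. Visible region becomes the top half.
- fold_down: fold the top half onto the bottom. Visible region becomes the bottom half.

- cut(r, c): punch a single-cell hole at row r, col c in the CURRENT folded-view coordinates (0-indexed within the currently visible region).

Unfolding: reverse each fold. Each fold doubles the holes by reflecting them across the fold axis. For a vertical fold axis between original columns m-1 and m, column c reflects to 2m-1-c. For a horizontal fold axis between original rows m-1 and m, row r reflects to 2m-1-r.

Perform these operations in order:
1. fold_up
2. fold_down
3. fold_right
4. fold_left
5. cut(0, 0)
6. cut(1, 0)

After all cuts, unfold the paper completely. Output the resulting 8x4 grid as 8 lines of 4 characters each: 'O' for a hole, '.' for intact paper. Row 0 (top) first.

Op 1 fold_up: fold axis h@4; visible region now rows[0,4) x cols[0,4) = 4x4
Op 2 fold_down: fold axis h@2; visible region now rows[2,4) x cols[0,4) = 2x4
Op 3 fold_right: fold axis v@2; visible region now rows[2,4) x cols[2,4) = 2x2
Op 4 fold_left: fold axis v@3; visible region now rows[2,4) x cols[2,3) = 2x1
Op 5 cut(0, 0): punch at orig (2,2); cuts so far [(2, 2)]; region rows[2,4) x cols[2,3) = 2x1
Op 6 cut(1, 0): punch at orig (3,2); cuts so far [(2, 2), (3, 2)]; region rows[2,4) x cols[2,3) = 2x1
Unfold 1 (reflect across v@3): 4 holes -> [(2, 2), (2, 3), (3, 2), (3, 3)]
Unfold 2 (reflect across v@2): 8 holes -> [(2, 0), (2, 1), (2, 2), (2, 3), (3, 0), (3, 1), (3, 2), (3, 3)]
Unfold 3 (reflect across h@2): 16 holes -> [(0, 0), (0, 1), (0, 2), (0, 3), (1, 0), (1, 1), (1, 2), (1, 3), (2, 0), (2, 1), (2, 2), (2, 3), (3, 0), (3, 1), (3, 2), (3, 3)]
Unfold 4 (reflect across h@4): 32 holes -> [(0, 0), (0, 1), (0, 2), (0, 3), (1, 0), (1, 1), (1, 2), (1, 3), (2, 0), (2, 1), (2, 2), (2, 3), (3, 0), (3, 1), (3, 2), (3, 3), (4, 0), (4, 1), (4, 2), (4, 3), (5, 0), (5, 1), (5, 2), (5, 3), (6, 0), (6, 1), (6, 2), (6, 3), (7, 0), (7, 1), (7, 2), (7, 3)]

Answer: OOOO
OOOO
OOOO
OOOO
OOOO
OOOO
OOOO
OOOO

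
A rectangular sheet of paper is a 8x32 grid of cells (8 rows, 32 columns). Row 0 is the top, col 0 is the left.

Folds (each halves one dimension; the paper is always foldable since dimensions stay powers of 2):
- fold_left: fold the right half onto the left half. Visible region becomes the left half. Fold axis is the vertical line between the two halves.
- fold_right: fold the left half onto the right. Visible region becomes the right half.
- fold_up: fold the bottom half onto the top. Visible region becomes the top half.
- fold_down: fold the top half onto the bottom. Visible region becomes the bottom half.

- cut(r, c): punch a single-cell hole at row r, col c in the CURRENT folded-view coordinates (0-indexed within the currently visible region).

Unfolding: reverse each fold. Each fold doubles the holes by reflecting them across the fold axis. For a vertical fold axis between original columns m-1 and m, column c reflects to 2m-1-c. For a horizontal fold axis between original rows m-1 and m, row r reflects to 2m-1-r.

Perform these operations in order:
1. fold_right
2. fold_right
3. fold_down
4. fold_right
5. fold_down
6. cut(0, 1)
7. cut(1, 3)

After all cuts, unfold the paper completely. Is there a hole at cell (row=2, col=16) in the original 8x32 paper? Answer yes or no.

Answer: no

Derivation:
Op 1 fold_right: fold axis v@16; visible region now rows[0,8) x cols[16,32) = 8x16
Op 2 fold_right: fold axis v@24; visible region now rows[0,8) x cols[24,32) = 8x8
Op 3 fold_down: fold axis h@4; visible region now rows[4,8) x cols[24,32) = 4x8
Op 4 fold_right: fold axis v@28; visible region now rows[4,8) x cols[28,32) = 4x4
Op 5 fold_down: fold axis h@6; visible region now rows[6,8) x cols[28,32) = 2x4
Op 6 cut(0, 1): punch at orig (6,29); cuts so far [(6, 29)]; region rows[6,8) x cols[28,32) = 2x4
Op 7 cut(1, 3): punch at orig (7,31); cuts so far [(6, 29), (7, 31)]; region rows[6,8) x cols[28,32) = 2x4
Unfold 1 (reflect across h@6): 4 holes -> [(4, 31), (5, 29), (6, 29), (7, 31)]
Unfold 2 (reflect across v@28): 8 holes -> [(4, 24), (4, 31), (5, 26), (5, 29), (6, 26), (6, 29), (7, 24), (7, 31)]
Unfold 3 (reflect across h@4): 16 holes -> [(0, 24), (0, 31), (1, 26), (1, 29), (2, 26), (2, 29), (3, 24), (3, 31), (4, 24), (4, 31), (5, 26), (5, 29), (6, 26), (6, 29), (7, 24), (7, 31)]
Unfold 4 (reflect across v@24): 32 holes -> [(0, 16), (0, 23), (0, 24), (0, 31), (1, 18), (1, 21), (1, 26), (1, 29), (2, 18), (2, 21), (2, 26), (2, 29), (3, 16), (3, 23), (3, 24), (3, 31), (4, 16), (4, 23), (4, 24), (4, 31), (5, 18), (5, 21), (5, 26), (5, 29), (6, 18), (6, 21), (6, 26), (6, 29), (7, 16), (7, 23), (7, 24), (7, 31)]
Unfold 5 (reflect across v@16): 64 holes -> [(0, 0), (0, 7), (0, 8), (0, 15), (0, 16), (0, 23), (0, 24), (0, 31), (1, 2), (1, 5), (1, 10), (1, 13), (1, 18), (1, 21), (1, 26), (1, 29), (2, 2), (2, 5), (2, 10), (2, 13), (2, 18), (2, 21), (2, 26), (2, 29), (3, 0), (3, 7), (3, 8), (3, 15), (3, 16), (3, 23), (3, 24), (3, 31), (4, 0), (4, 7), (4, 8), (4, 15), (4, 16), (4, 23), (4, 24), (4, 31), (5, 2), (5, 5), (5, 10), (5, 13), (5, 18), (5, 21), (5, 26), (5, 29), (6, 2), (6, 5), (6, 10), (6, 13), (6, 18), (6, 21), (6, 26), (6, 29), (7, 0), (7, 7), (7, 8), (7, 15), (7, 16), (7, 23), (7, 24), (7, 31)]
Holes: [(0, 0), (0, 7), (0, 8), (0, 15), (0, 16), (0, 23), (0, 24), (0, 31), (1, 2), (1, 5), (1, 10), (1, 13), (1, 18), (1, 21), (1, 26), (1, 29), (2, 2), (2, 5), (2, 10), (2, 13), (2, 18), (2, 21), (2, 26), (2, 29), (3, 0), (3, 7), (3, 8), (3, 15), (3, 16), (3, 23), (3, 24), (3, 31), (4, 0), (4, 7), (4, 8), (4, 15), (4, 16), (4, 23), (4, 24), (4, 31), (5, 2), (5, 5), (5, 10), (5, 13), (5, 18), (5, 21), (5, 26), (5, 29), (6, 2), (6, 5), (6, 10), (6, 13), (6, 18), (6, 21), (6, 26), (6, 29), (7, 0), (7, 7), (7, 8), (7, 15), (7, 16), (7, 23), (7, 24), (7, 31)]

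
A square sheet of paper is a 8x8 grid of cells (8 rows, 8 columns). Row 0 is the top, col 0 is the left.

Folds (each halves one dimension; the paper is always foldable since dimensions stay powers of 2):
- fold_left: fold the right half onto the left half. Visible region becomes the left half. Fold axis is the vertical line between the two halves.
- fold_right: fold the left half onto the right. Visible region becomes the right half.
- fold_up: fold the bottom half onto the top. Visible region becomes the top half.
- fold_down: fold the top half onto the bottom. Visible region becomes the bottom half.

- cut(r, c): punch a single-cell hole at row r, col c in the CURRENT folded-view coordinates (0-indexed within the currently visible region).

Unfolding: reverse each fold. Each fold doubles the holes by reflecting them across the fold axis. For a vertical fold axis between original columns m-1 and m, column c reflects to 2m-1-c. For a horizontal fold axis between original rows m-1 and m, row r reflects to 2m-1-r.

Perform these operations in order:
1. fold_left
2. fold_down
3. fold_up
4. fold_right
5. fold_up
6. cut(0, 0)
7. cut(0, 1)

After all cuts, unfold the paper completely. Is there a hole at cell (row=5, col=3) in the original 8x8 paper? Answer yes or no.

Op 1 fold_left: fold axis v@4; visible region now rows[0,8) x cols[0,4) = 8x4
Op 2 fold_down: fold axis h@4; visible region now rows[4,8) x cols[0,4) = 4x4
Op 3 fold_up: fold axis h@6; visible region now rows[4,6) x cols[0,4) = 2x4
Op 4 fold_right: fold axis v@2; visible region now rows[4,6) x cols[2,4) = 2x2
Op 5 fold_up: fold axis h@5; visible region now rows[4,5) x cols[2,4) = 1x2
Op 6 cut(0, 0): punch at orig (4,2); cuts so far [(4, 2)]; region rows[4,5) x cols[2,4) = 1x2
Op 7 cut(0, 1): punch at orig (4,3); cuts so far [(4, 2), (4, 3)]; region rows[4,5) x cols[2,4) = 1x2
Unfold 1 (reflect across h@5): 4 holes -> [(4, 2), (4, 3), (5, 2), (5, 3)]
Unfold 2 (reflect across v@2): 8 holes -> [(4, 0), (4, 1), (4, 2), (4, 3), (5, 0), (5, 1), (5, 2), (5, 3)]
Unfold 3 (reflect across h@6): 16 holes -> [(4, 0), (4, 1), (4, 2), (4, 3), (5, 0), (5, 1), (5, 2), (5, 3), (6, 0), (6, 1), (6, 2), (6, 3), (7, 0), (7, 1), (7, 2), (7, 3)]
Unfold 4 (reflect across h@4): 32 holes -> [(0, 0), (0, 1), (0, 2), (0, 3), (1, 0), (1, 1), (1, 2), (1, 3), (2, 0), (2, 1), (2, 2), (2, 3), (3, 0), (3, 1), (3, 2), (3, 3), (4, 0), (4, 1), (4, 2), (4, 3), (5, 0), (5, 1), (5, 2), (5, 3), (6, 0), (6, 1), (6, 2), (6, 3), (7, 0), (7, 1), (7, 2), (7, 3)]
Unfold 5 (reflect across v@4): 64 holes -> [(0, 0), (0, 1), (0, 2), (0, 3), (0, 4), (0, 5), (0, 6), (0, 7), (1, 0), (1, 1), (1, 2), (1, 3), (1, 4), (1, 5), (1, 6), (1, 7), (2, 0), (2, 1), (2, 2), (2, 3), (2, 4), (2, 5), (2, 6), (2, 7), (3, 0), (3, 1), (3, 2), (3, 3), (3, 4), (3, 5), (3, 6), (3, 7), (4, 0), (4, 1), (4, 2), (4, 3), (4, 4), (4, 5), (4, 6), (4, 7), (5, 0), (5, 1), (5, 2), (5, 3), (5, 4), (5, 5), (5, 6), (5, 7), (6, 0), (6, 1), (6, 2), (6, 3), (6, 4), (6, 5), (6, 6), (6, 7), (7, 0), (7, 1), (7, 2), (7, 3), (7, 4), (7, 5), (7, 6), (7, 7)]
Holes: [(0, 0), (0, 1), (0, 2), (0, 3), (0, 4), (0, 5), (0, 6), (0, 7), (1, 0), (1, 1), (1, 2), (1, 3), (1, 4), (1, 5), (1, 6), (1, 7), (2, 0), (2, 1), (2, 2), (2, 3), (2, 4), (2, 5), (2, 6), (2, 7), (3, 0), (3, 1), (3, 2), (3, 3), (3, 4), (3, 5), (3, 6), (3, 7), (4, 0), (4, 1), (4, 2), (4, 3), (4, 4), (4, 5), (4, 6), (4, 7), (5, 0), (5, 1), (5, 2), (5, 3), (5, 4), (5, 5), (5, 6), (5, 7), (6, 0), (6, 1), (6, 2), (6, 3), (6, 4), (6, 5), (6, 6), (6, 7), (7, 0), (7, 1), (7, 2), (7, 3), (7, 4), (7, 5), (7, 6), (7, 7)]

Answer: yes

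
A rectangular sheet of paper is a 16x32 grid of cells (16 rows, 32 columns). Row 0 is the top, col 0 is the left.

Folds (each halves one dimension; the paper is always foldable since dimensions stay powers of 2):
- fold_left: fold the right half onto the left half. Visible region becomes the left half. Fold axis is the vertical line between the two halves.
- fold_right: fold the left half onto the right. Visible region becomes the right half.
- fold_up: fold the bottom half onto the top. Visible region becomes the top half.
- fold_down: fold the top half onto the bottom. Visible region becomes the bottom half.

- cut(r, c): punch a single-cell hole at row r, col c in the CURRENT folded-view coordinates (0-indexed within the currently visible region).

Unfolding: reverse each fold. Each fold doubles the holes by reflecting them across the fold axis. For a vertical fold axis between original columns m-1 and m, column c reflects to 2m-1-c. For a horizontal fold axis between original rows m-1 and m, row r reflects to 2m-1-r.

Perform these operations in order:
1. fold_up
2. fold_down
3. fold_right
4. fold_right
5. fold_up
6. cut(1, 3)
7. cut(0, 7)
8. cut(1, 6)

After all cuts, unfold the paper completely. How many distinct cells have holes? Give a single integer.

Op 1 fold_up: fold axis h@8; visible region now rows[0,8) x cols[0,32) = 8x32
Op 2 fold_down: fold axis h@4; visible region now rows[4,8) x cols[0,32) = 4x32
Op 3 fold_right: fold axis v@16; visible region now rows[4,8) x cols[16,32) = 4x16
Op 4 fold_right: fold axis v@24; visible region now rows[4,8) x cols[24,32) = 4x8
Op 5 fold_up: fold axis h@6; visible region now rows[4,6) x cols[24,32) = 2x8
Op 6 cut(1, 3): punch at orig (5,27); cuts so far [(5, 27)]; region rows[4,6) x cols[24,32) = 2x8
Op 7 cut(0, 7): punch at orig (4,31); cuts so far [(4, 31), (5, 27)]; region rows[4,6) x cols[24,32) = 2x8
Op 8 cut(1, 6): punch at orig (5,30); cuts so far [(4, 31), (5, 27), (5, 30)]; region rows[4,6) x cols[24,32) = 2x8
Unfold 1 (reflect across h@6): 6 holes -> [(4, 31), (5, 27), (5, 30), (6, 27), (6, 30), (7, 31)]
Unfold 2 (reflect across v@24): 12 holes -> [(4, 16), (4, 31), (5, 17), (5, 20), (5, 27), (5, 30), (6, 17), (6, 20), (6, 27), (6, 30), (7, 16), (7, 31)]
Unfold 3 (reflect across v@16): 24 holes -> [(4, 0), (4, 15), (4, 16), (4, 31), (5, 1), (5, 4), (5, 11), (5, 14), (5, 17), (5, 20), (5, 27), (5, 30), (6, 1), (6, 4), (6, 11), (6, 14), (6, 17), (6, 20), (6, 27), (6, 30), (7, 0), (7, 15), (7, 16), (7, 31)]
Unfold 4 (reflect across h@4): 48 holes -> [(0, 0), (0, 15), (0, 16), (0, 31), (1, 1), (1, 4), (1, 11), (1, 14), (1, 17), (1, 20), (1, 27), (1, 30), (2, 1), (2, 4), (2, 11), (2, 14), (2, 17), (2, 20), (2, 27), (2, 30), (3, 0), (3, 15), (3, 16), (3, 31), (4, 0), (4, 15), (4, 16), (4, 31), (5, 1), (5, 4), (5, 11), (5, 14), (5, 17), (5, 20), (5, 27), (5, 30), (6, 1), (6, 4), (6, 11), (6, 14), (6, 17), (6, 20), (6, 27), (6, 30), (7, 0), (7, 15), (7, 16), (7, 31)]
Unfold 5 (reflect across h@8): 96 holes -> [(0, 0), (0, 15), (0, 16), (0, 31), (1, 1), (1, 4), (1, 11), (1, 14), (1, 17), (1, 20), (1, 27), (1, 30), (2, 1), (2, 4), (2, 11), (2, 14), (2, 17), (2, 20), (2, 27), (2, 30), (3, 0), (3, 15), (3, 16), (3, 31), (4, 0), (4, 15), (4, 16), (4, 31), (5, 1), (5, 4), (5, 11), (5, 14), (5, 17), (5, 20), (5, 27), (5, 30), (6, 1), (6, 4), (6, 11), (6, 14), (6, 17), (6, 20), (6, 27), (6, 30), (7, 0), (7, 15), (7, 16), (7, 31), (8, 0), (8, 15), (8, 16), (8, 31), (9, 1), (9, 4), (9, 11), (9, 14), (9, 17), (9, 20), (9, 27), (9, 30), (10, 1), (10, 4), (10, 11), (10, 14), (10, 17), (10, 20), (10, 27), (10, 30), (11, 0), (11, 15), (11, 16), (11, 31), (12, 0), (12, 15), (12, 16), (12, 31), (13, 1), (13, 4), (13, 11), (13, 14), (13, 17), (13, 20), (13, 27), (13, 30), (14, 1), (14, 4), (14, 11), (14, 14), (14, 17), (14, 20), (14, 27), (14, 30), (15, 0), (15, 15), (15, 16), (15, 31)]

Answer: 96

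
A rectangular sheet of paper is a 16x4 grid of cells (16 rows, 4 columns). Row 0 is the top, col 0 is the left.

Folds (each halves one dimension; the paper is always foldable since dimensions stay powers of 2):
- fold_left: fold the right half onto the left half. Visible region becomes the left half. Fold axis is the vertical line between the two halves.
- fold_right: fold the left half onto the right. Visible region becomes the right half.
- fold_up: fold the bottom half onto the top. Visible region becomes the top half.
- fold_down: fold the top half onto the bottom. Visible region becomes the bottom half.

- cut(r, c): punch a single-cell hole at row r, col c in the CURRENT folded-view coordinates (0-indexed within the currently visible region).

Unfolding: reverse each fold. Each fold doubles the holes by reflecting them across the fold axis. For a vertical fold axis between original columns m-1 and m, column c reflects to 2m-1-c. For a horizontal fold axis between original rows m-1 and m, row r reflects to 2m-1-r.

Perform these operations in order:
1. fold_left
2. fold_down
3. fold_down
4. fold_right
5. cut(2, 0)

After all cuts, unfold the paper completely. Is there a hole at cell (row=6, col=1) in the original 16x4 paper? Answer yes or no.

Op 1 fold_left: fold axis v@2; visible region now rows[0,16) x cols[0,2) = 16x2
Op 2 fold_down: fold axis h@8; visible region now rows[8,16) x cols[0,2) = 8x2
Op 3 fold_down: fold axis h@12; visible region now rows[12,16) x cols[0,2) = 4x2
Op 4 fold_right: fold axis v@1; visible region now rows[12,16) x cols[1,2) = 4x1
Op 5 cut(2, 0): punch at orig (14,1); cuts so far [(14, 1)]; region rows[12,16) x cols[1,2) = 4x1
Unfold 1 (reflect across v@1): 2 holes -> [(14, 0), (14, 1)]
Unfold 2 (reflect across h@12): 4 holes -> [(9, 0), (9, 1), (14, 0), (14, 1)]
Unfold 3 (reflect across h@8): 8 holes -> [(1, 0), (1, 1), (6, 0), (6, 1), (9, 0), (9, 1), (14, 0), (14, 1)]
Unfold 4 (reflect across v@2): 16 holes -> [(1, 0), (1, 1), (1, 2), (1, 3), (6, 0), (6, 1), (6, 2), (6, 3), (9, 0), (9, 1), (9, 2), (9, 3), (14, 0), (14, 1), (14, 2), (14, 3)]
Holes: [(1, 0), (1, 1), (1, 2), (1, 3), (6, 0), (6, 1), (6, 2), (6, 3), (9, 0), (9, 1), (9, 2), (9, 3), (14, 0), (14, 1), (14, 2), (14, 3)]

Answer: yes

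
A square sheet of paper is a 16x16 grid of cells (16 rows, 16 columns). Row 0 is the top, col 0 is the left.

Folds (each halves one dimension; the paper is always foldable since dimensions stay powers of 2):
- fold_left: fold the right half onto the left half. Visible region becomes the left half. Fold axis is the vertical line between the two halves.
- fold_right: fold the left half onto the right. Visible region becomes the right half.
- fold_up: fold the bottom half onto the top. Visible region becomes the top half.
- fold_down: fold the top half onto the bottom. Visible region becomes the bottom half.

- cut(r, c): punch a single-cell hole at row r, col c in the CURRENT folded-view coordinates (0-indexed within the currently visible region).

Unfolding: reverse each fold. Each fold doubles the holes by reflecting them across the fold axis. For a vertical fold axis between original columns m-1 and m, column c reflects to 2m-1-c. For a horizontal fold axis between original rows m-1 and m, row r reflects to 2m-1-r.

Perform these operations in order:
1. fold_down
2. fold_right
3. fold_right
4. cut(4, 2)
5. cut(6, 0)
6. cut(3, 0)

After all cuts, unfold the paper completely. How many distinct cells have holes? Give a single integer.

Answer: 24

Derivation:
Op 1 fold_down: fold axis h@8; visible region now rows[8,16) x cols[0,16) = 8x16
Op 2 fold_right: fold axis v@8; visible region now rows[8,16) x cols[8,16) = 8x8
Op 3 fold_right: fold axis v@12; visible region now rows[8,16) x cols[12,16) = 8x4
Op 4 cut(4, 2): punch at orig (12,14); cuts so far [(12, 14)]; region rows[8,16) x cols[12,16) = 8x4
Op 5 cut(6, 0): punch at orig (14,12); cuts so far [(12, 14), (14, 12)]; region rows[8,16) x cols[12,16) = 8x4
Op 6 cut(3, 0): punch at orig (11,12); cuts so far [(11, 12), (12, 14), (14, 12)]; region rows[8,16) x cols[12,16) = 8x4
Unfold 1 (reflect across v@12): 6 holes -> [(11, 11), (11, 12), (12, 9), (12, 14), (14, 11), (14, 12)]
Unfold 2 (reflect across v@8): 12 holes -> [(11, 3), (11, 4), (11, 11), (11, 12), (12, 1), (12, 6), (12, 9), (12, 14), (14, 3), (14, 4), (14, 11), (14, 12)]
Unfold 3 (reflect across h@8): 24 holes -> [(1, 3), (1, 4), (1, 11), (1, 12), (3, 1), (3, 6), (3, 9), (3, 14), (4, 3), (4, 4), (4, 11), (4, 12), (11, 3), (11, 4), (11, 11), (11, 12), (12, 1), (12, 6), (12, 9), (12, 14), (14, 3), (14, 4), (14, 11), (14, 12)]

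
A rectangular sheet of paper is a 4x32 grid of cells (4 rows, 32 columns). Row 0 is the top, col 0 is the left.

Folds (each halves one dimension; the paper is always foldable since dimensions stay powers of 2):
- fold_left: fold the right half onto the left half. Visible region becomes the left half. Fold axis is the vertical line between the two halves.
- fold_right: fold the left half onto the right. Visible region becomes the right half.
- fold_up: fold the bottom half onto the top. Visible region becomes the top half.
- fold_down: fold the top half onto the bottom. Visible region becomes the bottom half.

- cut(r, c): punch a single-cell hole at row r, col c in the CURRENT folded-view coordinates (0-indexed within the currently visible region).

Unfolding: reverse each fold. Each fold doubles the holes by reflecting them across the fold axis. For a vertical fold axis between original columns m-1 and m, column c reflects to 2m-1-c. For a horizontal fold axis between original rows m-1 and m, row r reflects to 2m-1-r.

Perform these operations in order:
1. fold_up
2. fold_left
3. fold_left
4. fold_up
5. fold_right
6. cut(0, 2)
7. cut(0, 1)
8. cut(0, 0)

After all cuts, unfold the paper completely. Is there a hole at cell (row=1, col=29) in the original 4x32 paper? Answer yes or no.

Op 1 fold_up: fold axis h@2; visible region now rows[0,2) x cols[0,32) = 2x32
Op 2 fold_left: fold axis v@16; visible region now rows[0,2) x cols[0,16) = 2x16
Op 3 fold_left: fold axis v@8; visible region now rows[0,2) x cols[0,8) = 2x8
Op 4 fold_up: fold axis h@1; visible region now rows[0,1) x cols[0,8) = 1x8
Op 5 fold_right: fold axis v@4; visible region now rows[0,1) x cols[4,8) = 1x4
Op 6 cut(0, 2): punch at orig (0,6); cuts so far [(0, 6)]; region rows[0,1) x cols[4,8) = 1x4
Op 7 cut(0, 1): punch at orig (0,5); cuts so far [(0, 5), (0, 6)]; region rows[0,1) x cols[4,8) = 1x4
Op 8 cut(0, 0): punch at orig (0,4); cuts so far [(0, 4), (0, 5), (0, 6)]; region rows[0,1) x cols[4,8) = 1x4
Unfold 1 (reflect across v@4): 6 holes -> [(0, 1), (0, 2), (0, 3), (0, 4), (0, 5), (0, 6)]
Unfold 2 (reflect across h@1): 12 holes -> [(0, 1), (0, 2), (0, 3), (0, 4), (0, 5), (0, 6), (1, 1), (1, 2), (1, 3), (1, 4), (1, 5), (1, 6)]
Unfold 3 (reflect across v@8): 24 holes -> [(0, 1), (0, 2), (0, 3), (0, 4), (0, 5), (0, 6), (0, 9), (0, 10), (0, 11), (0, 12), (0, 13), (0, 14), (1, 1), (1, 2), (1, 3), (1, 4), (1, 5), (1, 6), (1, 9), (1, 10), (1, 11), (1, 12), (1, 13), (1, 14)]
Unfold 4 (reflect across v@16): 48 holes -> [(0, 1), (0, 2), (0, 3), (0, 4), (0, 5), (0, 6), (0, 9), (0, 10), (0, 11), (0, 12), (0, 13), (0, 14), (0, 17), (0, 18), (0, 19), (0, 20), (0, 21), (0, 22), (0, 25), (0, 26), (0, 27), (0, 28), (0, 29), (0, 30), (1, 1), (1, 2), (1, 3), (1, 4), (1, 5), (1, 6), (1, 9), (1, 10), (1, 11), (1, 12), (1, 13), (1, 14), (1, 17), (1, 18), (1, 19), (1, 20), (1, 21), (1, 22), (1, 25), (1, 26), (1, 27), (1, 28), (1, 29), (1, 30)]
Unfold 5 (reflect across h@2): 96 holes -> [(0, 1), (0, 2), (0, 3), (0, 4), (0, 5), (0, 6), (0, 9), (0, 10), (0, 11), (0, 12), (0, 13), (0, 14), (0, 17), (0, 18), (0, 19), (0, 20), (0, 21), (0, 22), (0, 25), (0, 26), (0, 27), (0, 28), (0, 29), (0, 30), (1, 1), (1, 2), (1, 3), (1, 4), (1, 5), (1, 6), (1, 9), (1, 10), (1, 11), (1, 12), (1, 13), (1, 14), (1, 17), (1, 18), (1, 19), (1, 20), (1, 21), (1, 22), (1, 25), (1, 26), (1, 27), (1, 28), (1, 29), (1, 30), (2, 1), (2, 2), (2, 3), (2, 4), (2, 5), (2, 6), (2, 9), (2, 10), (2, 11), (2, 12), (2, 13), (2, 14), (2, 17), (2, 18), (2, 19), (2, 20), (2, 21), (2, 22), (2, 25), (2, 26), (2, 27), (2, 28), (2, 29), (2, 30), (3, 1), (3, 2), (3, 3), (3, 4), (3, 5), (3, 6), (3, 9), (3, 10), (3, 11), (3, 12), (3, 13), (3, 14), (3, 17), (3, 18), (3, 19), (3, 20), (3, 21), (3, 22), (3, 25), (3, 26), (3, 27), (3, 28), (3, 29), (3, 30)]
Holes: [(0, 1), (0, 2), (0, 3), (0, 4), (0, 5), (0, 6), (0, 9), (0, 10), (0, 11), (0, 12), (0, 13), (0, 14), (0, 17), (0, 18), (0, 19), (0, 20), (0, 21), (0, 22), (0, 25), (0, 26), (0, 27), (0, 28), (0, 29), (0, 30), (1, 1), (1, 2), (1, 3), (1, 4), (1, 5), (1, 6), (1, 9), (1, 10), (1, 11), (1, 12), (1, 13), (1, 14), (1, 17), (1, 18), (1, 19), (1, 20), (1, 21), (1, 22), (1, 25), (1, 26), (1, 27), (1, 28), (1, 29), (1, 30), (2, 1), (2, 2), (2, 3), (2, 4), (2, 5), (2, 6), (2, 9), (2, 10), (2, 11), (2, 12), (2, 13), (2, 14), (2, 17), (2, 18), (2, 19), (2, 20), (2, 21), (2, 22), (2, 25), (2, 26), (2, 27), (2, 28), (2, 29), (2, 30), (3, 1), (3, 2), (3, 3), (3, 4), (3, 5), (3, 6), (3, 9), (3, 10), (3, 11), (3, 12), (3, 13), (3, 14), (3, 17), (3, 18), (3, 19), (3, 20), (3, 21), (3, 22), (3, 25), (3, 26), (3, 27), (3, 28), (3, 29), (3, 30)]

Answer: yes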